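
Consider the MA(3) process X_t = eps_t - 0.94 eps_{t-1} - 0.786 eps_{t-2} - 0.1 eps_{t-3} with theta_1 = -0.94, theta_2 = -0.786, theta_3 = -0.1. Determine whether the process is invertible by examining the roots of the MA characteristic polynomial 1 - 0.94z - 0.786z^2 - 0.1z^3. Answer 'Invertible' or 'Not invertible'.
\text{Not invertible}

The MA(q) characteristic polynomial is P(z) = 1 - 0.94z - 0.786z^2 - 0.1z^3.
Invertibility requires all roots to lie outside the unit circle, i.e. |z| > 1 for every root.
Degree 3: look for a simple real root z0 first, then factor out (1 - z/z0) and solve the remaining quadratic.
Testing z0 = -2.5: P(-2.5) = 1 + (-0.94)(-2.5) + (-0.786)(-2.5)^2 + (-0.1)(-2.5)^3
  = 1 + (2.35) + (-4.9125) + (1.5625) = 0.  So z_0 = -2.5 is a root, |z_0| = 2.5.
Divide out the factor (1 + 0.4 z) = (1 - z/z0) (since 1/z0 = -0.4):
  P(z) = (1 + 0.4 z)(1 + (-1.34) z + (-0.25) z^2)
  [check: z-coef -1.34 - (-0.4) = -0.94; z^2-coef -0.25 - (-0.4)(-1.34) = -0.786; z^3-coef -(-0.4)(-0.25) = -0.1.]
Remaining roots from the quadratic factor 1 + (-1.34) z + (-0.25) z^2:
  Set 1 + (-1.34) z + (-0.25) z^2 = 0, i.e. a z^2 + b z + c = 0 with a = -0.25, b = -1.34, c = 1.
  Discriminant D = b^2 - 4ac = (-1.34)^2 - 4*(-0.25)*1 = 1.7956 - (-1) = 2.7956.
  D >= 0, so the roots are real: z = (-b +/- sqrt(D)) / (2a) = (1.34 +/- 1.672005) / (-0.5).
    z_1 = (1.34 + 1.672005) / (-0.5) = -6.024,   |z_1| = 6.024.
    z_2 = (1.34 - 1.672005) / (-0.5) = 0.664,   |z_2| = 0.664.
Moduli of all roots: 2.5000, 6.0240, 0.6640.
All moduli strictly greater than 1? No.
Verdict: Not invertible.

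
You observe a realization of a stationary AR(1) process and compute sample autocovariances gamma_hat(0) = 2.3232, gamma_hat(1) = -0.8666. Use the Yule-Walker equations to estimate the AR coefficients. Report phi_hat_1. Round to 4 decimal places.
\hat\phi_{1} = -0.3730

The Yule-Walker equations for an AR(p) process read, in matrix form,
  Gamma_p phi = r_p,   with   (Gamma_p)_{ij} = gamma(|i - j|),
                       (r_p)_i = gamma(i),   i,j = 1..p.
Substitute the sample gammas (Toeplitz matrix and right-hand side of size 1):
  Gamma_p = [[2.3232]]
  r_p     = [-0.8666]
With p = 1 this is the single equation gamma(0) phi_1 = gamma(1):
  phi_hat_1 = gamma(1) / gamma(0) = -0.8666 / 2.3232 = -0.3730.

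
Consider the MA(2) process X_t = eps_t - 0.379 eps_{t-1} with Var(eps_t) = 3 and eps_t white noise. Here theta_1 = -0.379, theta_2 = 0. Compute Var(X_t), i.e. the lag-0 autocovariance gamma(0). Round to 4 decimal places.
\gamma(0) = 3.4309

For an MA(q) process X_t = eps_t + sum_i theta_i eps_{t-i} with
Var(eps_t) = sigma^2, the variance is
  gamma(0) = sigma^2 * (1 + sum_i theta_i^2).
  sum_i theta_i^2 = (-0.379)^2 + (0)^2 = 0.143641 + 0 = 0.143641.
  gamma(0) = 3 * (1 + 0.143641) = 3 * 1.143641 = 3.430923, which rounds to 3.4309.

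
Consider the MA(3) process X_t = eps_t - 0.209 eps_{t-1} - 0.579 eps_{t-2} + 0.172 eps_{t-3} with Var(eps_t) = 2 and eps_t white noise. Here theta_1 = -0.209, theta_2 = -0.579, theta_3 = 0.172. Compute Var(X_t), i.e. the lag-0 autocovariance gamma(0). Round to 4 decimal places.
\gamma(0) = 2.8170

For an MA(q) process X_t = eps_t + sum_i theta_i eps_{t-i} with
Var(eps_t) = sigma^2, the variance is
  gamma(0) = sigma^2 * (1 + sum_i theta_i^2).
  sum_i theta_i^2 = (-0.209)^2 + (-0.579)^2 + (0.172)^2 = 0.043681 + 0.335241 + 0.029584 = 0.408506.
  gamma(0) = 2 * (1 + 0.408506) = 2 * 1.408506 = 2.817012, which rounds to 2.8170.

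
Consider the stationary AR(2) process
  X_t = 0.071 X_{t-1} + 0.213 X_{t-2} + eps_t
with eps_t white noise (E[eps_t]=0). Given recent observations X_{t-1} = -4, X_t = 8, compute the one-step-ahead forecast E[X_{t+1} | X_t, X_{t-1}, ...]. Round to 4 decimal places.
E[X_{t+1} \mid \mathcal F_t] = -0.2840

For an AR(p) model X_t = c + sum_i phi_i X_{t-i} + eps_t, the
one-step-ahead conditional mean is
  E[X_{t+1} | X_t, ...] = c + sum_i phi_i X_{t+1-i}.
Substitute known values:
  E[X_{t+1} | ...] = (0.071) * (8) + (0.213) * (-4)
                   = -0.2840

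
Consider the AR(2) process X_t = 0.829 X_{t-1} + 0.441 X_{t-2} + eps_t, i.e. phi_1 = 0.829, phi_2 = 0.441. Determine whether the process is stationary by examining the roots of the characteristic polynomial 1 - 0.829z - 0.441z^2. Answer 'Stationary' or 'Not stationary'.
\text{Not stationary}

The AR(p) characteristic polynomial is P(z) = 1 - 0.829z - 0.441z^2.
Stationarity requires all roots to lie outside the unit circle, i.e. |z| > 1 for every root.
Set 1 + (-0.829) z + (-0.441) z^2 = 0, i.e. a z^2 + b z + c = 0 with a = -0.441, b = -0.829, c = 1.
Discriminant D = b^2 - 4ac = (-0.829)^2 - 4*(-0.441)*1 = 0.687241 - (-1.764) = 2.451241.
D >= 0, so the roots are real: z = (-b +/- sqrt(D)) / (2a) = (0.829 +/- 1.565644) / (-0.882).
  z_1 = (0.829 + 1.565644) / (-0.882) = -2.715,   |z_1| = 2.715.
  z_2 = (0.829 - 1.565644) / (-0.882) = 0.8352,   |z_2| = 0.8352.
Moduli of all roots: 2.7150, 0.8352.
All moduli strictly greater than 1? No.
Verdict: Not stationary.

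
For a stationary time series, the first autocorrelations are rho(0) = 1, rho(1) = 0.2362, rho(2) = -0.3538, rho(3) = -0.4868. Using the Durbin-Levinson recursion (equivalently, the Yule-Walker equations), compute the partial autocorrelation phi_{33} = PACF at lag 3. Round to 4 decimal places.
\phi_{33} = -0.3451

The PACF at lag k is phi_{kk}, the last component of the solution
to the Yule-Walker system G_k phi = r_k where
  (G_k)_{ij} = rho(|i - j|), (r_k)_i = rho(i), i,j = 1..k.
Equivalently, Durbin-Levinson gives phi_{kk} iteratively:
  phi_{11} = rho(1)
  phi_{kk} = [rho(k) - sum_{j=1..k-1} phi_{k-1,j} rho(k-j)]
            / [1 - sum_{j=1..k-1} phi_{k-1,j} rho(j)],
  phi_{k,j} = phi_{k-1,j} - phi_{kk} phi_{k-1,k-j},  j = 1..k-1.
Step k = 1:
  phi_11 = rho(1) = 0.2362.
Step k = 2:
  phi_22 = [rho(2) - phi_11 rho(1)] / [1 - phi_11 rho(1)] = [-0.3538 - (0.2362)(0.2362)] / [1 - (0.2362)(0.2362)]
         = -0.40959044 / 0.94420956 = -0.433792.
  Update: phi_21 = phi_11 - phi_22 phi_11 = 0.2362 - (-0.433792)(0.2362) = 0.338662.
Step k = 3:
  phi_33 = [rho(3) - phi_21 rho(2) - phi_22 rho(1)] / [1 - phi_21 rho(1) - phi_22 rho(2)]
    numerator   = -0.4868 - (0.338662)(-0.3538) - (-0.433792)(0.2362) = -0.26451987
    denominator = 1 - (0.338662)(0.2362) - (-0.433792)(-0.3538) = 0.76653255
  phi_33 = -0.26451987 / 0.76653255 = -0.3451.
Therefore phi_{33} = -0.3451.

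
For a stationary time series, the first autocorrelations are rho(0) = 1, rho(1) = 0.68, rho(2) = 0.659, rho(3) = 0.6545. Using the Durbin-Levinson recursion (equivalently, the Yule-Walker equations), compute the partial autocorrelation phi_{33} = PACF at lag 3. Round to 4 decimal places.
\phi_{33} = 0.2611

The PACF at lag k is phi_{kk}, the last component of the solution
to the Yule-Walker system G_k phi = r_k where
  (G_k)_{ij} = rho(|i - j|), (r_k)_i = rho(i), i,j = 1..k.
Equivalently, Durbin-Levinson gives phi_{kk} iteratively:
  phi_{11} = rho(1)
  phi_{kk} = [rho(k) - sum_{j=1..k-1} phi_{k-1,j} rho(k-j)]
            / [1 - sum_{j=1..k-1} phi_{k-1,j} rho(j)],
  phi_{k,j} = phi_{k-1,j} - phi_{kk} phi_{k-1,k-j},  j = 1..k-1.
Step k = 1:
  phi_11 = rho(1) = 0.68.
Step k = 2:
  phi_22 = [rho(2) - phi_11 rho(1)] / [1 - phi_11 rho(1)] = [0.659 - (0.68)(0.68)] / [1 - (0.68)(0.68)]
         = 0.1966 / 0.5376 = 0.365699.
  Update: phi_21 = phi_11 - phi_22 phi_11 = 0.68 - (0.365699)(0.68) = 0.431324.
Step k = 3:
  phi_33 = [rho(3) - phi_21 rho(2) - phi_22 rho(1)] / [1 - phi_21 rho(1) - phi_22 rho(2)]
    numerator   = 0.6545 - (0.431324)(0.659) - (0.365699)(0.68) = 0.12158162
    denominator = 1 - (0.431324)(0.68) - (0.365699)(0.659) = 0.4657035
  phi_33 = 0.12158162 / 0.4657035 = 0.2611.
Therefore phi_{33} = 0.2611.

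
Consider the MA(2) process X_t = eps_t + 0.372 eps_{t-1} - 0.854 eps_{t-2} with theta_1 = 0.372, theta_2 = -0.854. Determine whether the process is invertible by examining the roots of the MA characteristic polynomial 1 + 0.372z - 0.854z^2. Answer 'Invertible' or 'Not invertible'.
\text{Not invertible}

The MA(q) characteristic polynomial is P(z) = 1 + 0.372z - 0.854z^2.
Invertibility requires all roots to lie outside the unit circle, i.e. |z| > 1 for every root.
Set 1 + (0.372) z + (-0.854) z^2 = 0, i.e. a z^2 + b z + c = 0 with a = -0.854, b = 0.372, c = 1.
Discriminant D = b^2 - 4ac = (0.372)^2 - 4*(-0.854)*1 = 0.138384 - (-3.416) = 3.554384.
D >= 0, so the roots are real: z = (-b +/- sqrt(D)) / (2a) = (-0.372 +/- 1.885307) / (-1.708).
  z_1 = (-0.372 + 1.885307) / (-1.708) = -0.886,   |z_1| = 0.886.
  z_2 = (-0.372 - 1.885307) / (-1.708) = 1.3216,   |z_2| = 1.3216.
Moduli of all roots: 0.8860, 1.3216.
All moduli strictly greater than 1? No.
Verdict: Not invertible.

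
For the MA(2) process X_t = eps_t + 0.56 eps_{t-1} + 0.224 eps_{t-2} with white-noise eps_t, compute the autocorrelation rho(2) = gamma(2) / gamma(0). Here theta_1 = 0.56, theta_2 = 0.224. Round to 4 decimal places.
\rho(2) = 0.1642

For an MA(q) process with theta_0 = 1, the autocovariance is
  gamma(k) = sigma^2 * sum_{i=0..q-k} theta_i * theta_{i+k},
and rho(k) = gamma(k) / gamma(0). Sigma^2 cancels.
  numerator   = (1)*(0.224) = 0.224.
  denominator = (1)^2 + (0.56)^2 + (0.224)^2 = 1.363776.
  rho(2) = 0.224 / 1.363776 = 0.1642.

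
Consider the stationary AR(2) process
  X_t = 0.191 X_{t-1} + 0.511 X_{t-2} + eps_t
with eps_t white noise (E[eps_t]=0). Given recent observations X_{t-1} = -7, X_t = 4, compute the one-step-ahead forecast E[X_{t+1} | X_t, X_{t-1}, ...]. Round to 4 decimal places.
E[X_{t+1} \mid \mathcal F_t] = -2.8130

For an AR(p) model X_t = c + sum_i phi_i X_{t-i} + eps_t, the
one-step-ahead conditional mean is
  E[X_{t+1} | X_t, ...] = c + sum_i phi_i X_{t+1-i}.
Substitute known values:
  E[X_{t+1} | ...] = (0.191) * (4) + (0.511) * (-7)
                   = -2.8130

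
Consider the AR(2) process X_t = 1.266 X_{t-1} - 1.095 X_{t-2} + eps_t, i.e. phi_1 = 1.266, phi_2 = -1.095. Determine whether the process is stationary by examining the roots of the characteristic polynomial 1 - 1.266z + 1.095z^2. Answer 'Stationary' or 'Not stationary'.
\text{Not stationary}

The AR(p) characteristic polynomial is P(z) = 1 - 1.266z + 1.095z^2.
Stationarity requires all roots to lie outside the unit circle, i.e. |z| > 1 for every root.
Set 1 + (-1.266) z + (1.095) z^2 = 0, i.e. a z^2 + b z + c = 0 with a = 1.095, b = -1.266, c = 1.
Discriminant D = b^2 - 4ac = (-1.266)^2 - 4*(1.095)*1 = 1.602756 - (4.38) = -2.777244.
D < 0, so the roots are the complex-conjugate pair z = (-b +/- i sqrt(-D)) / (2a) = 0.5781 +/- 0.761i.
For a conjugate pair |z|^2 = z * conj(z) = (product of roots) = c/a = 1/(1.095) = 0.913242, so |z| = sqrt(0.913242) = 0.9556 for both roots.
Moduli of all roots: 0.9556, 0.9556.
All moduli strictly greater than 1? No.
Verdict: Not stationary.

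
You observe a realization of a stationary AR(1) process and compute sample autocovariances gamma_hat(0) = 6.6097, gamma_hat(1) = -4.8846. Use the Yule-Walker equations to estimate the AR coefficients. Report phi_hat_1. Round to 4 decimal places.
\hat\phi_{1} = -0.7390

The Yule-Walker equations for an AR(p) process read, in matrix form,
  Gamma_p phi = r_p,   with   (Gamma_p)_{ij} = gamma(|i - j|),
                       (r_p)_i = gamma(i),   i,j = 1..p.
Substitute the sample gammas (Toeplitz matrix and right-hand side of size 1):
  Gamma_p = [[6.6097]]
  r_p     = [-4.8846]
With p = 1 this is the single equation gamma(0) phi_1 = gamma(1):
  phi_hat_1 = gamma(1) / gamma(0) = -4.8846 / 6.6097 = -0.7390.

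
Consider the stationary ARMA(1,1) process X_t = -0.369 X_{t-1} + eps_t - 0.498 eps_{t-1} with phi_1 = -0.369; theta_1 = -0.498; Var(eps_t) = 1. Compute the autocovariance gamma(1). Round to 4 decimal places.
\gamma(1) = -1.1881

Multiply the model equation by X_{t-k} and take expectations. With theta_0 = psi_0 = 1 and psi_j the MA(infinity) weights, this gives
  gamma(k) - sum_i phi_i gamma(k-i) = c_k,
  c_k = sigma^2 * sum_{j=k..q} theta_j psi_{j-k}   (c_k = 0 for k > q),
using gamma(-m) = gamma(m).
psi-weights needed (psi_j = theta_j + sum_i phi_i psi_{j-i}):
  psi_1 = theta_1 + phi_1 = -0.498 + (-0.369) = -0.867
Right-hand sides:
  c_0 = sigma^2 (1 + theta_1 psi_1) = 1 * (1 + (-0.498)(-0.867)) = 1 * 1.431766 = 1.431766
  c_1 = sigma^2 theta_1 = 1 * (-0.498) = -0.498
  c_2 = 0
Equations for k = 0 and k = 1 (AR order 1):
  gamma(0) = phi_1 gamma(1) + c_0
  gamma(1) = phi_1 gamma(0) + c_1
Substituting the second into the first: gamma(0) (1 - phi_1^2) = c_0 + phi_1 c_1, so
  gamma(0) = (c_0 + phi_1 c_1) / (1 - phi_1^2) = (1.431766 + (-0.369)(-0.498)) / (1 - (-0.369)^2) = 1.615528 / 0.863839 = 1.870173.
  gamma(1) = phi_1 gamma(0) + c_1 = (-0.369)(1.870173) + (-0.498) = -1.188094.
Therefore gamma(1) = -1.1881 (to 4 decimal places).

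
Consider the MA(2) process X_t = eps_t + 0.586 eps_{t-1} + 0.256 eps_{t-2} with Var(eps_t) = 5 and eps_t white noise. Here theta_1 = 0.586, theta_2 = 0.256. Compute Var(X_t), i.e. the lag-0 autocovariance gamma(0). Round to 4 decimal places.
\gamma(0) = 7.0447

For an MA(q) process X_t = eps_t + sum_i theta_i eps_{t-i} with
Var(eps_t) = sigma^2, the variance is
  gamma(0) = sigma^2 * (1 + sum_i theta_i^2).
  sum_i theta_i^2 = (0.586)^2 + (0.256)^2 = 0.343396 + 0.065536 = 0.408932.
  gamma(0) = 5 * (1 + 0.408932) = 5 * 1.408932 = 7.04466, which rounds to 7.0447.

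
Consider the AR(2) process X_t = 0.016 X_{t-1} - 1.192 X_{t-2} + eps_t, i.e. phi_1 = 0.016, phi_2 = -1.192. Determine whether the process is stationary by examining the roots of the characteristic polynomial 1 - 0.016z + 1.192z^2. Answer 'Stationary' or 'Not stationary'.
\text{Not stationary}

The AR(p) characteristic polynomial is P(z) = 1 - 0.016z + 1.192z^2.
Stationarity requires all roots to lie outside the unit circle, i.e. |z| > 1 for every root.
Set 1 + (-0.016) z + (1.192) z^2 = 0, i.e. a z^2 + b z + c = 0 with a = 1.192, b = -0.016, c = 1.
Discriminant D = b^2 - 4ac = (-0.016)^2 - 4*(1.192)*1 = 0.000256 - (4.768) = -4.767744.
D < 0, so the roots are the complex-conjugate pair z = (-b +/- i sqrt(-D)) / (2a) = 0.0067 +/- 0.9159i.
For a conjugate pair |z|^2 = z * conj(z) = (product of roots) = c/a = 1/(1.192) = 0.838926, so |z| = sqrt(0.838926) = 0.9159 for both roots.
Moduli of all roots: 0.9159, 0.9159.
All moduli strictly greater than 1? No.
Verdict: Not stationary.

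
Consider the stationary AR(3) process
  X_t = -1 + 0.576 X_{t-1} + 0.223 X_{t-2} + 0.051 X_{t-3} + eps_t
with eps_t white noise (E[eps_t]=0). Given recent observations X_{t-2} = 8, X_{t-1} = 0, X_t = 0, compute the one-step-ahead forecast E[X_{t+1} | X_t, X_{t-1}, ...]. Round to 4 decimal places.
E[X_{t+1} \mid \mathcal F_t] = -0.5920

For an AR(p) model X_t = c + sum_i phi_i X_{t-i} + eps_t, the
one-step-ahead conditional mean is
  E[X_{t+1} | X_t, ...] = c + sum_i phi_i X_{t+1-i}.
Substitute known values:
  E[X_{t+1} | ...] = -1 + (0.576) * (0) + (0.223) * (0) + (0.051) * (8)
                   = -0.5920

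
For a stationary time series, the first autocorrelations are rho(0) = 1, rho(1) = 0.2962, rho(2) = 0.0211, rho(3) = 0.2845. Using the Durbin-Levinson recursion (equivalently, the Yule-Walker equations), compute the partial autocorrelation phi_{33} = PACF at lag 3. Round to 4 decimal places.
\phi_{33} = 0.3300

The PACF at lag k is phi_{kk}, the last component of the solution
to the Yule-Walker system G_k phi = r_k where
  (G_k)_{ij} = rho(|i - j|), (r_k)_i = rho(i), i,j = 1..k.
Equivalently, Durbin-Levinson gives phi_{kk} iteratively:
  phi_{11} = rho(1)
  phi_{kk} = [rho(k) - sum_{j=1..k-1} phi_{k-1,j} rho(k-j)]
            / [1 - sum_{j=1..k-1} phi_{k-1,j} rho(j)],
  phi_{k,j} = phi_{k-1,j} - phi_{kk} phi_{k-1,k-j},  j = 1..k-1.
Step k = 1:
  phi_11 = rho(1) = 0.2962.
Step k = 2:
  phi_22 = [rho(2) - phi_11 rho(1)] / [1 - phi_11 rho(1)] = [0.0211 - (0.2962)(0.2962)] / [1 - (0.2962)(0.2962)]
         = -0.06663444 / 0.91226556 = -0.073043.
  Update: phi_21 = phi_11 - phi_22 phi_11 = 0.2962 - (-0.073043)(0.2962) = 0.317835.
Step k = 3:
  phi_33 = [rho(3) - phi_21 rho(2) - phi_22 rho(1)] / [1 - phi_21 rho(1) - phi_22 rho(2)]
    numerator   = 0.2845 - (0.317835)(0.0211) - (-0.073043)(0.2962) = 0.29942896
    denominator = 1 - (0.317835)(0.2962) - (-0.073043)(0.0211) = 0.90739839
  phi_33 = 0.29942896 / 0.90739839 = 0.33.
Therefore phi_{33} = 0.3300.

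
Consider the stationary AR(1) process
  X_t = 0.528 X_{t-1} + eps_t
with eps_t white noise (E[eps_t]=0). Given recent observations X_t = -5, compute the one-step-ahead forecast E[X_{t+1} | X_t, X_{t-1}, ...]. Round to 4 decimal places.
E[X_{t+1} \mid \mathcal F_t] = -2.6400

For an AR(p) model X_t = c + sum_i phi_i X_{t-i} + eps_t, the
one-step-ahead conditional mean is
  E[X_{t+1} | X_t, ...] = c + sum_i phi_i X_{t+1-i}.
Substitute known values:
  E[X_{t+1} | ...] = (0.528) * (-5)
                   = -2.6400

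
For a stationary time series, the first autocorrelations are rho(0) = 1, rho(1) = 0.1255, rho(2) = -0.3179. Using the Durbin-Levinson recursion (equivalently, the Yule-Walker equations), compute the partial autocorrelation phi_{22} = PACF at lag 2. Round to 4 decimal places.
\phi_{22} = -0.3390

The PACF at lag k is phi_{kk}, the last component of the solution
to the Yule-Walker system G_k phi = r_k where
  (G_k)_{ij} = rho(|i - j|), (r_k)_i = rho(i), i,j = 1..k.
Equivalently, Durbin-Levinson gives phi_{kk} iteratively:
  phi_{11} = rho(1)
  phi_{kk} = [rho(k) - sum_{j=1..k-1} phi_{k-1,j} rho(k-j)]
            / [1 - sum_{j=1..k-1} phi_{k-1,j} rho(j)],
  phi_{k,j} = phi_{k-1,j} - phi_{kk} phi_{k-1,k-j},  j = 1..k-1.
Step k = 1:
  phi_11 = rho(1) = 0.1255.
Step k = 2:
  phi_22 = [rho(2) - phi_11 rho(1)] / [1 - phi_11 rho(1)] = [-0.3179 - (0.1255)(0.1255)] / [1 - (0.1255)(0.1255)]
         = -0.33365025 / 0.98424975 = -0.339.
Therefore phi_{22} = -0.3390.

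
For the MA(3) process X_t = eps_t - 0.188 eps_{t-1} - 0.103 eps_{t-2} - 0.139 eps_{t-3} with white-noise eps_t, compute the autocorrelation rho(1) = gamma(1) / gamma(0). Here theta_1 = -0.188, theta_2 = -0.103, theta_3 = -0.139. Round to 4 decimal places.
\rho(1) = -0.1449

For an MA(q) process with theta_0 = 1, the autocovariance is
  gamma(k) = sigma^2 * sum_{i=0..q-k} theta_i * theta_{i+k},
and rho(k) = gamma(k) / gamma(0). Sigma^2 cancels.
  numerator   = (1)*(-0.188) + (-0.188)*(-0.103) + (-0.103)*(-0.139) = -0.154319.
  denominator = (1)^2 + (-0.188)^2 + (-0.103)^2 + (-0.139)^2 = 1.065274.
  rho(1) = -0.154319 / 1.065274 = -0.1449.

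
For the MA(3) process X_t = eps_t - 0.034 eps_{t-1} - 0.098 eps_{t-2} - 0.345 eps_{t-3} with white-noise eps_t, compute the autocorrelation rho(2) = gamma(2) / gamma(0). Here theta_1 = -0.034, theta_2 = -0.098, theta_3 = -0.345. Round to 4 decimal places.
\rho(2) = -0.0764

For an MA(q) process with theta_0 = 1, the autocovariance is
  gamma(k) = sigma^2 * sum_{i=0..q-k} theta_i * theta_{i+k},
and rho(k) = gamma(k) / gamma(0). Sigma^2 cancels.
  numerator   = (1)*(-0.098) + (-0.034)*(-0.345) = -0.08627.
  denominator = (1)^2 + (-0.034)^2 + (-0.098)^2 + (-0.345)^2 = 1.129785.
  rho(2) = -0.08627 / 1.129785 = -0.0764.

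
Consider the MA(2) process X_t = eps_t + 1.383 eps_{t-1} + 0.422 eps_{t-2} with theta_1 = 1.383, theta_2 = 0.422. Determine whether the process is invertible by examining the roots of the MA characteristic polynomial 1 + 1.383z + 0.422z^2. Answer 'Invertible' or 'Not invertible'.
\text{Invertible}

The MA(q) characteristic polynomial is P(z) = 1 + 1.383z + 0.422z^2.
Invertibility requires all roots to lie outside the unit circle, i.e. |z| > 1 for every root.
Set 1 + (1.383) z + (0.422) z^2 = 0, i.e. a z^2 + b z + c = 0 with a = 0.422, b = 1.383, c = 1.
Discriminant D = b^2 - 4ac = (1.383)^2 - 4*(0.422)*1 = 1.912689 - (1.688) = 0.224689.
D >= 0, so the roots are real: z = (-b +/- sqrt(D)) / (2a) = (-1.383 +/- 0.474014) / (0.844).
  z_1 = (-1.383 + 0.474014) / (0.844) = -1.077,   |z_1| = 1.077.
  z_2 = (-1.383 - 0.474014) / (0.844) = -2.2003,   |z_2| = 2.2003.
Moduli of all roots: 1.0770, 2.2003.
All moduli strictly greater than 1? Yes.
Verdict: Invertible.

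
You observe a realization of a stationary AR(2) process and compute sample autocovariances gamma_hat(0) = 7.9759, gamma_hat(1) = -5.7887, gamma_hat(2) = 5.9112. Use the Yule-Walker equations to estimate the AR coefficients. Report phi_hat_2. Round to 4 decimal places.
\hat\phi_{2} = 0.4530

The Yule-Walker equations for an AR(p) process read, in matrix form,
  Gamma_p phi = r_p,   with   (Gamma_p)_{ij} = gamma(|i - j|),
                       (r_p)_i = gamma(i),   i,j = 1..p.
Substitute the sample gammas (Toeplitz matrix and right-hand side of size 2):
  Gamma_p = [[7.9759, -5.7887], [-5.7887, 7.9759]]
  r_p     = [-5.7887, 5.9112]
Written out:
  7.9759 phi_1 - 5.7887 phi_2 = -5.7887
  -5.7887 phi_1 + 7.9759 phi_2 = 5.9112
Solve by Cramer's rule:
  det = gamma(0)^2 - gamma(1)^2 = (7.9759)^2 - (-5.7887)^2 = 63.61498081 - 33.50904769 = 30.10593312
  phi_hat_1 = [gamma(1) gamma(0) - gamma(1) gamma(2)] / det = [(-5.7887)(7.9759) - (-5.7887)(5.9112)] / 30.10593312 = -11.95192889 / 30.10593312 = -0.397
  phi_hat_2 = [gamma(0) gamma(2) - gamma(1)^2] / det = [(7.9759)(5.9112) - (-5.7887)^2] / 30.10593312 = 13.63809239 / 30.10593312 = 0.453
So phi_hat = [-0.3970, 0.4530].
Therefore phi_hat_2 = 0.4530.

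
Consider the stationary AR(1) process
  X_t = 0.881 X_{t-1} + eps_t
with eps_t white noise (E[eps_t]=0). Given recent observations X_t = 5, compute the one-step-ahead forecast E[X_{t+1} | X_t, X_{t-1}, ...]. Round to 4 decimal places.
E[X_{t+1} \mid \mathcal F_t] = 4.4050

For an AR(p) model X_t = c + sum_i phi_i X_{t-i} + eps_t, the
one-step-ahead conditional mean is
  E[X_{t+1} | X_t, ...] = c + sum_i phi_i X_{t+1-i}.
Substitute known values:
  E[X_{t+1} | ...] = (0.881) * (5)
                   = 4.4050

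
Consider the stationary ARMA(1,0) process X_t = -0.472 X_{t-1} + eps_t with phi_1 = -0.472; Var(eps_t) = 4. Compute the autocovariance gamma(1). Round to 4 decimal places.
\gamma(1) = -2.4292

Multiply the model equation by X_{t-k} and take expectations. With theta_0 = psi_0 = 1 and psi_j the MA(infinity) weights, this gives
  gamma(k) - sum_i phi_i gamma(k-i) = c_k,
  c_k = sigma^2 * sum_{j=k..q} theta_j psi_{j-k}   (c_k = 0 for k > q),
using gamma(-m) = gamma(m).
Pure AR (q = 0): c_0 = sigma^2 = 4, c_k = 0 for k >= 1.
Equations for k = 0 and k = 1 (AR order 1):
  gamma(0) = phi_1 gamma(1) + c_0
  gamma(1) = phi_1 gamma(0) + c_1
Substituting the second into the first: gamma(0) (1 - phi_1^2) = c_0 + phi_1 c_1, so
  gamma(0) = c_0 / (1 - phi_1^2) = 4 / (1 - (-0.472)^2) = 4 / 0.777216 = 5.146574.
  gamma(1) = phi_1 gamma(0) = (-0.472)(5.146574) = -2.429183.
Therefore gamma(1) = -2.4292 (to 4 decimal places).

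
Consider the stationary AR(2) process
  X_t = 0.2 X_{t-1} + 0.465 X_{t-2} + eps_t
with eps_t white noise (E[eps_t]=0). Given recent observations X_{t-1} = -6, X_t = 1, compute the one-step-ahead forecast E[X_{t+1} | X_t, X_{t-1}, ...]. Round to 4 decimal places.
E[X_{t+1} \mid \mathcal F_t] = -2.5900

For an AR(p) model X_t = c + sum_i phi_i X_{t-i} + eps_t, the
one-step-ahead conditional mean is
  E[X_{t+1} | X_t, ...] = c + sum_i phi_i X_{t+1-i}.
Substitute known values:
  E[X_{t+1} | ...] = (0.2) * (1) + (0.465) * (-6)
                   = -2.5900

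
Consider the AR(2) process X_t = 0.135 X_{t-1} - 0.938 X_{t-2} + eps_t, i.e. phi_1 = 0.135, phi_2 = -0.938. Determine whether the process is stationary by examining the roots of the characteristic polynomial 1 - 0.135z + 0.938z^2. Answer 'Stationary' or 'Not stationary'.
\text{Stationary}

The AR(p) characteristic polynomial is P(z) = 1 - 0.135z + 0.938z^2.
Stationarity requires all roots to lie outside the unit circle, i.e. |z| > 1 for every root.
Set 1 + (-0.135) z + (0.938) z^2 = 0, i.e. a z^2 + b z + c = 0 with a = 0.938, b = -0.135, c = 1.
Discriminant D = b^2 - 4ac = (-0.135)^2 - 4*(0.938)*1 = 0.018225 - (3.752) = -3.733775.
D < 0, so the roots are the complex-conjugate pair z = (-b +/- i sqrt(-D)) / (2a) = 0.072 +/- 1.03i.
For a conjugate pair |z|^2 = z * conj(z) = (product of roots) = c/a = 1/(0.938) = 1.066098, so |z| = sqrt(1.066098) = 1.0325 for both roots.
Moduli of all roots: 1.0325, 1.0325.
All moduli strictly greater than 1? Yes.
Verdict: Stationary.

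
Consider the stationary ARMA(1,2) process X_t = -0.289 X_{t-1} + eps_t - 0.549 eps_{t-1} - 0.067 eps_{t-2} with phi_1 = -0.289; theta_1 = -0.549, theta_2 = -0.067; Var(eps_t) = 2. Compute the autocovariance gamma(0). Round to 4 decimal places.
\gamma(0) = 3.4715

Multiply the model equation by X_{t-k} and take expectations. With theta_0 = psi_0 = 1 and psi_j the MA(infinity) weights, this gives
  gamma(k) - sum_i phi_i gamma(k-i) = c_k,
  c_k = sigma^2 * sum_{j=k..q} theta_j psi_{j-k}   (c_k = 0 for k > q),
using gamma(-m) = gamma(m).
psi-weights needed (psi_j = theta_j + sum_i phi_i psi_{j-i}):
  psi_1 = theta_1 + phi_1 = -0.549 + (-0.289) = -0.838
  psi_2 = theta_2 + phi_1 psi_1 = -0.067 + (-0.289)(-0.838) = 0.175182
Right-hand sides:
  c_0 = sigma^2 (1 + theta_1 psi_1 + theta_2 psi_2) = 2 * (1 + (-0.549)(-0.838) + (-0.067)(0.175182)) = 2 * 1.448325 = 2.89665
  c_1 = sigma^2 (theta_1 + theta_2 psi_1) = 2 * (-0.549 + (-0.067)(-0.838)) = -0.985708
  c_2 = sigma^2 theta_2 = 2 * (-0.067) = -0.134
Equations for k = 0 and k = 1 (AR order 1):
  gamma(0) = phi_1 gamma(1) + c_0
  gamma(1) = phi_1 gamma(0) + c_1
Substituting the second into the first: gamma(0) (1 - phi_1^2) = c_0 + phi_1 c_1, so
  gamma(0) = (c_0 + phi_1 c_1) / (1 - phi_1^2) = (2.89665 + (-0.289)(-0.985708)) / (1 - (-0.289)^2) = 3.181519 / 0.916479 = 3.471459.
Therefore gamma(0) = 3.4715 (to 4 decimal places).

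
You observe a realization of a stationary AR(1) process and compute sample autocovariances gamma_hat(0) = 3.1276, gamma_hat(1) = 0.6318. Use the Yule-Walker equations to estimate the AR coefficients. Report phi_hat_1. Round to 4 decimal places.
\hat\phi_{1} = 0.2020

The Yule-Walker equations for an AR(p) process read, in matrix form,
  Gamma_p phi = r_p,   with   (Gamma_p)_{ij} = gamma(|i - j|),
                       (r_p)_i = gamma(i),   i,j = 1..p.
Substitute the sample gammas (Toeplitz matrix and right-hand side of size 1):
  Gamma_p = [[3.1276]]
  r_p     = [0.6318]
With p = 1 this is the single equation gamma(0) phi_1 = gamma(1):
  phi_hat_1 = gamma(1) / gamma(0) = 0.6318 / 3.1276 = 0.2020.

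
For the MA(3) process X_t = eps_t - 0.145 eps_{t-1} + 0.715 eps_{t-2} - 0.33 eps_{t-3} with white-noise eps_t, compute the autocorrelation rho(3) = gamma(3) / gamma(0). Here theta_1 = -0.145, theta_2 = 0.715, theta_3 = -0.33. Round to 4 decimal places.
\rho(3) = -0.2011

For an MA(q) process with theta_0 = 1, the autocovariance is
  gamma(k) = sigma^2 * sum_{i=0..q-k} theta_i * theta_{i+k},
and rho(k) = gamma(k) / gamma(0). Sigma^2 cancels.
  numerator   = (1)*(-0.33) = -0.33.
  denominator = (1)^2 + (-0.145)^2 + (0.715)^2 + (-0.33)^2 = 1.64115.
  rho(3) = -0.33 / 1.64115 = -0.2011.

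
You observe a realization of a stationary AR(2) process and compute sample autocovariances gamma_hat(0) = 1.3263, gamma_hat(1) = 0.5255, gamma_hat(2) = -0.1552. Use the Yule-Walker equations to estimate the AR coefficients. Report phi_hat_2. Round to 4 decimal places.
\hat\phi_{2} = -0.3250

The Yule-Walker equations for an AR(p) process read, in matrix form,
  Gamma_p phi = r_p,   with   (Gamma_p)_{ij} = gamma(|i - j|),
                       (r_p)_i = gamma(i),   i,j = 1..p.
Substitute the sample gammas (Toeplitz matrix and right-hand side of size 2):
  Gamma_p = [[1.3263, 0.5255], [0.5255, 1.3263]]
  r_p     = [0.5255, -0.1552]
Written out:
  1.3263 phi_1 + 0.5255 phi_2 = 0.5255
  0.5255 phi_1 + 1.3263 phi_2 = -0.1552
Solve by Cramer's rule:
  det = gamma(0)^2 - gamma(1)^2 = (1.3263)^2 - (0.5255)^2 = 1.75907169 - 0.27615025 = 1.48292144
  phi_hat_1 = [gamma(1) gamma(0) - gamma(1) gamma(2)] / det = [(0.5255)(1.3263) - (0.5255)(-0.1552)] / 1.48292144 = 0.77852825 / 1.48292144 = 0.525
  phi_hat_2 = [gamma(0) gamma(2) - gamma(1)^2] / det = [(1.3263)(-0.1552) - (0.5255)^2] / 1.48292144 = -0.48199201 / 1.48292144 = -0.325
So phi_hat = [0.5250, -0.3250].
Therefore phi_hat_2 = -0.3250.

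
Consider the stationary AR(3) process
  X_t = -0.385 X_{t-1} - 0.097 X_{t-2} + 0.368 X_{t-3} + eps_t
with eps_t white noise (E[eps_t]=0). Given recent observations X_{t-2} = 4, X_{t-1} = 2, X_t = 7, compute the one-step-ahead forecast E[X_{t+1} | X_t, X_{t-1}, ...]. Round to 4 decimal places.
E[X_{t+1} \mid \mathcal F_t] = -1.4170

For an AR(p) model X_t = c + sum_i phi_i X_{t-i} + eps_t, the
one-step-ahead conditional mean is
  E[X_{t+1} | X_t, ...] = c + sum_i phi_i X_{t+1-i}.
Substitute known values:
  E[X_{t+1} | ...] = (-0.385) * (7) + (-0.097) * (2) + (0.368) * (4)
                   = -1.4170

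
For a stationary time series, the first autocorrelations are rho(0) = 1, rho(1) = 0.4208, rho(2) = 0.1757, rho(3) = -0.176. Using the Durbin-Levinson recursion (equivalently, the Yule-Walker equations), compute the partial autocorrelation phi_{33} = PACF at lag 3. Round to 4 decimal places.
\phi_{33} = -0.3030

The PACF at lag k is phi_{kk}, the last component of the solution
to the Yule-Walker system G_k phi = r_k where
  (G_k)_{ij} = rho(|i - j|), (r_k)_i = rho(i), i,j = 1..k.
Equivalently, Durbin-Levinson gives phi_{kk} iteratively:
  phi_{11} = rho(1)
  phi_{kk} = [rho(k) - sum_{j=1..k-1} phi_{k-1,j} rho(k-j)]
            / [1 - sum_{j=1..k-1} phi_{k-1,j} rho(j)],
  phi_{k,j} = phi_{k-1,j} - phi_{kk} phi_{k-1,k-j},  j = 1..k-1.
Step k = 1:
  phi_11 = rho(1) = 0.4208.
Step k = 2:
  phi_22 = [rho(2) - phi_11 rho(1)] / [1 - phi_11 rho(1)] = [0.1757 - (0.4208)(0.4208)] / [1 - (0.4208)(0.4208)]
         = -0.00137264 / 0.82292736 = -0.001668.
  Update: phi_21 = phi_11 - phi_22 phi_11 = 0.4208 - (-0.001668)(0.4208) = 0.421502.
Step k = 3:
  phi_33 = [rho(3) - phi_21 rho(2) - phi_22 rho(1)] / [1 - phi_21 rho(1) - phi_22 rho(2)]
    numerator   = -0.176 - (0.421502)(0.1757) - (-0.001668)(0.4208) = -0.24935599
    denominator = 1 - (0.421502)(0.4208) - (-0.001668)(0.1757) = 0.82292507
  phi_33 = -0.24935599 / 0.82292507 = -0.303.
Therefore phi_{33} = -0.3030.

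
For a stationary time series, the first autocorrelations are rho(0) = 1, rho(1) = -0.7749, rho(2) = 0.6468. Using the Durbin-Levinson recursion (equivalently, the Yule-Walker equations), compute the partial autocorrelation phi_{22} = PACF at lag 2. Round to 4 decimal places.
\phi_{22} = 0.1160

The PACF at lag k is phi_{kk}, the last component of the solution
to the Yule-Walker system G_k phi = r_k where
  (G_k)_{ij} = rho(|i - j|), (r_k)_i = rho(i), i,j = 1..k.
Equivalently, Durbin-Levinson gives phi_{kk} iteratively:
  phi_{11} = rho(1)
  phi_{kk} = [rho(k) - sum_{j=1..k-1} phi_{k-1,j} rho(k-j)]
            / [1 - sum_{j=1..k-1} phi_{k-1,j} rho(j)],
  phi_{k,j} = phi_{k-1,j} - phi_{kk} phi_{k-1,k-j},  j = 1..k-1.
Step k = 1:
  phi_11 = rho(1) = -0.7749.
Step k = 2:
  phi_22 = [rho(2) - phi_11 rho(1)] / [1 - phi_11 rho(1)] = [0.6468 - (-0.7749)(-0.7749)] / [1 - (-0.7749)(-0.7749)]
         = 0.04632999 / 0.39952999 = 0.116.
Therefore phi_{22} = 0.1160.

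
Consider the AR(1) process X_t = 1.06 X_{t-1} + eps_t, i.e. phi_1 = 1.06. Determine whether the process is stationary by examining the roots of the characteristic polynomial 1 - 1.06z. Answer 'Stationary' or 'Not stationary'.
\text{Not stationary}

The AR(p) characteristic polynomial is P(z) = 1 - 1.06z.
Stationarity requires all roots to lie outside the unit circle, i.e. |z| > 1 for every root.
This is linear in z: 1 + (-1.06) z = 0  =>  z = -1/(-1.06) = 0.943396,  |z| = 0.943396.
Moduli of all roots: 0.9434.
All moduli strictly greater than 1? No.
Verdict: Not stationary.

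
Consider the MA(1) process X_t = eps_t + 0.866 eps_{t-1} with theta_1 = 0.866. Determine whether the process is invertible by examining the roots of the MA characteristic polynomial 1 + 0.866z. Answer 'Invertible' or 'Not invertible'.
\text{Invertible}

The MA(q) characteristic polynomial is P(z) = 1 + 0.866z.
Invertibility requires all roots to lie outside the unit circle, i.e. |z| > 1 for every root.
This is linear in z: 1 + (0.866) z = 0  =>  z = -1/(0.866) = -1.154734,  |z| = 1.154734.
Moduli of all roots: 1.1547.
All moduli strictly greater than 1? Yes.
Verdict: Invertible.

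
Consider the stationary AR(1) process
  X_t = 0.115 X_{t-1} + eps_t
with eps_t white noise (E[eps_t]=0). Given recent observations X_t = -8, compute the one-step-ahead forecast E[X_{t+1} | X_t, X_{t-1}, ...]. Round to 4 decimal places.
E[X_{t+1} \mid \mathcal F_t] = -0.9200

For an AR(p) model X_t = c + sum_i phi_i X_{t-i} + eps_t, the
one-step-ahead conditional mean is
  E[X_{t+1} | X_t, ...] = c + sum_i phi_i X_{t+1-i}.
Substitute known values:
  E[X_{t+1} | ...] = (0.115) * (-8)
                   = -0.9200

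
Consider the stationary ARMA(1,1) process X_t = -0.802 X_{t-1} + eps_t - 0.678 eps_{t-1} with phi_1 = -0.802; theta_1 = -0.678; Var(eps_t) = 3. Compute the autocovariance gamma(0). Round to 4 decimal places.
\gamma(0) = 21.4172

Multiply the model equation by X_{t-k} and take expectations. With theta_0 = psi_0 = 1 and psi_j the MA(infinity) weights, this gives
  gamma(k) - sum_i phi_i gamma(k-i) = c_k,
  c_k = sigma^2 * sum_{j=k..q} theta_j psi_{j-k}   (c_k = 0 for k > q),
using gamma(-m) = gamma(m).
psi-weights needed (psi_j = theta_j + sum_i phi_i psi_{j-i}):
  psi_1 = theta_1 + phi_1 = -0.678 + (-0.802) = -1.48
Right-hand sides:
  c_0 = sigma^2 (1 + theta_1 psi_1) = 3 * (1 + (-0.678)(-1.48)) = 3 * 2.00344 = 6.01032
  c_1 = sigma^2 theta_1 = 3 * (-0.678) = -2.034
  c_2 = 0
Equations for k = 0 and k = 1 (AR order 1):
  gamma(0) = phi_1 gamma(1) + c_0
  gamma(1) = phi_1 gamma(0) + c_1
Substituting the second into the first: gamma(0) (1 - phi_1^2) = c_0 + phi_1 c_1, so
  gamma(0) = (c_0 + phi_1 c_1) / (1 - phi_1^2) = (6.01032 + (-0.802)(-2.034)) / (1 - (-0.802)^2) = 7.641588 / 0.356796 = 21.417247.
Therefore gamma(0) = 21.4172 (to 4 decimal places).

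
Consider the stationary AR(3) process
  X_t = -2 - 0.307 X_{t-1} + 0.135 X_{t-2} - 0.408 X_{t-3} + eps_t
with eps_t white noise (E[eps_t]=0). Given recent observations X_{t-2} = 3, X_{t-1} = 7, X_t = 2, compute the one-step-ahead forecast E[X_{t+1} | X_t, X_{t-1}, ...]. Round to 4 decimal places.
E[X_{t+1} \mid \mathcal F_t] = -2.8930

For an AR(p) model X_t = c + sum_i phi_i X_{t-i} + eps_t, the
one-step-ahead conditional mean is
  E[X_{t+1} | X_t, ...] = c + sum_i phi_i X_{t+1-i}.
Substitute known values:
  E[X_{t+1} | ...] = -2 + (-0.307) * (2) + (0.135) * (7) + (-0.408) * (3)
                   = -2.8930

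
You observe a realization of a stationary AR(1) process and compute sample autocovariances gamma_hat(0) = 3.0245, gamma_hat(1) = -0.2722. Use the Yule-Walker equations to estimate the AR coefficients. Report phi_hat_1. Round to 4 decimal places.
\hat\phi_{1} = -0.0900

The Yule-Walker equations for an AR(p) process read, in matrix form,
  Gamma_p phi = r_p,   with   (Gamma_p)_{ij} = gamma(|i - j|),
                       (r_p)_i = gamma(i),   i,j = 1..p.
Substitute the sample gammas (Toeplitz matrix and right-hand side of size 1):
  Gamma_p = [[3.0245]]
  r_p     = [-0.2722]
With p = 1 this is the single equation gamma(0) phi_1 = gamma(1):
  phi_hat_1 = gamma(1) / gamma(0) = -0.2722 / 3.0245 = -0.0900.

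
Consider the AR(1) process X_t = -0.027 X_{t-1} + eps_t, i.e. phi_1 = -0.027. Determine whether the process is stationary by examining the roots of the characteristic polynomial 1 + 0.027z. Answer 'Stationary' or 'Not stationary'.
\text{Stationary}

The AR(p) characteristic polynomial is P(z) = 1 + 0.027z.
Stationarity requires all roots to lie outside the unit circle, i.e. |z| > 1 for every root.
This is linear in z: 1 + (0.027) z = 0  =>  z = -1/(0.027) = -37.037037,  |z| = 37.037037.
Moduli of all roots: 37.0370.
All moduli strictly greater than 1? Yes.
Verdict: Stationary.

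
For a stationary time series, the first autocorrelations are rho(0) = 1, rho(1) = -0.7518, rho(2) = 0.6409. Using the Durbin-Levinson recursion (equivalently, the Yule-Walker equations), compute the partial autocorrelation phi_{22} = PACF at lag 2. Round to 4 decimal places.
\phi_{22} = 0.1741

The PACF at lag k is phi_{kk}, the last component of the solution
to the Yule-Walker system G_k phi = r_k where
  (G_k)_{ij} = rho(|i - j|), (r_k)_i = rho(i), i,j = 1..k.
Equivalently, Durbin-Levinson gives phi_{kk} iteratively:
  phi_{11} = rho(1)
  phi_{kk} = [rho(k) - sum_{j=1..k-1} phi_{k-1,j} rho(k-j)]
            / [1 - sum_{j=1..k-1} phi_{k-1,j} rho(j)],
  phi_{k,j} = phi_{k-1,j} - phi_{kk} phi_{k-1,k-j},  j = 1..k-1.
Step k = 1:
  phi_11 = rho(1) = -0.7518.
Step k = 2:
  phi_22 = [rho(2) - phi_11 rho(1)] / [1 - phi_11 rho(1)] = [0.6409 - (-0.7518)(-0.7518)] / [1 - (-0.7518)(-0.7518)]
         = 0.07569676 / 0.43479676 = 0.1741.
Therefore phi_{22} = 0.1741.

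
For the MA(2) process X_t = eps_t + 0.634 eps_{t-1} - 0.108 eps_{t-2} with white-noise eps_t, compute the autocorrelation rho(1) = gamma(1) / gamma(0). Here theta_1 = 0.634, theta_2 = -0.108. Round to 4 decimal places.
\rho(1) = 0.4001

For an MA(q) process with theta_0 = 1, the autocovariance is
  gamma(k) = sigma^2 * sum_{i=0..q-k} theta_i * theta_{i+k},
and rho(k) = gamma(k) / gamma(0). Sigma^2 cancels.
  numerator   = (1)*(0.634) + (0.634)*(-0.108) = 0.565528.
  denominator = (1)^2 + (0.634)^2 + (-0.108)^2 = 1.41362.
  rho(1) = 0.565528 / 1.41362 = 0.4001.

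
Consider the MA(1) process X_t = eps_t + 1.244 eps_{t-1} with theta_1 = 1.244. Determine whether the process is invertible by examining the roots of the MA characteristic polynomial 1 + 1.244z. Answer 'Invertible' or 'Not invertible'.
\text{Not invertible}

The MA(q) characteristic polynomial is P(z) = 1 + 1.244z.
Invertibility requires all roots to lie outside the unit circle, i.e. |z| > 1 for every root.
This is linear in z: 1 + (1.244) z = 0  =>  z = -1/(1.244) = -0.803859,  |z| = 0.803859.
Moduli of all roots: 0.8039.
All moduli strictly greater than 1? No.
Verdict: Not invertible.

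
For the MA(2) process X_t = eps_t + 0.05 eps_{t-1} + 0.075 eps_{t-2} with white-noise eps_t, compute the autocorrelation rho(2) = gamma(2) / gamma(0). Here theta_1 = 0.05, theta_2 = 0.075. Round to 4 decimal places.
\rho(2) = 0.0744

For an MA(q) process with theta_0 = 1, the autocovariance is
  gamma(k) = sigma^2 * sum_{i=0..q-k} theta_i * theta_{i+k},
and rho(k) = gamma(k) / gamma(0). Sigma^2 cancels.
  numerator   = (1)*(0.075) = 0.075.
  denominator = (1)^2 + (0.05)^2 + (0.075)^2 = 1.008125.
  rho(2) = 0.075 / 1.008125 = 0.0744.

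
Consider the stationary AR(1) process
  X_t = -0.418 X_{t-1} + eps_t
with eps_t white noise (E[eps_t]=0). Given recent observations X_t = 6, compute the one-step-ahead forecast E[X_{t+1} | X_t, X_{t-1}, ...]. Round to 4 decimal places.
E[X_{t+1} \mid \mathcal F_t] = -2.5080

For an AR(p) model X_t = c + sum_i phi_i X_{t-i} + eps_t, the
one-step-ahead conditional mean is
  E[X_{t+1} | X_t, ...] = c + sum_i phi_i X_{t+1-i}.
Substitute known values:
  E[X_{t+1} | ...] = (-0.418) * (6)
                   = -2.5080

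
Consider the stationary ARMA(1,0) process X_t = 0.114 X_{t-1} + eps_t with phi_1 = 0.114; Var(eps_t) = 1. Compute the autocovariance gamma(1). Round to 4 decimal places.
\gamma(1) = 0.1155

Multiply the model equation by X_{t-k} and take expectations. With theta_0 = psi_0 = 1 and psi_j the MA(infinity) weights, this gives
  gamma(k) - sum_i phi_i gamma(k-i) = c_k,
  c_k = sigma^2 * sum_{j=k..q} theta_j psi_{j-k}   (c_k = 0 for k > q),
using gamma(-m) = gamma(m).
Pure AR (q = 0): c_0 = sigma^2 = 1, c_k = 0 for k >= 1.
Equations for k = 0 and k = 1 (AR order 1):
  gamma(0) = phi_1 gamma(1) + c_0
  gamma(1) = phi_1 gamma(0) + c_1
Substituting the second into the first: gamma(0) (1 - phi_1^2) = c_0 + phi_1 c_1, so
  gamma(0) = c_0 / (1 - phi_1^2) = 1 / (1 - (0.114)^2) = 1 / 0.987004 = 1.013167.
  gamma(1) = phi_1 gamma(0) = (0.114)(1.013167) = 0.115501.
Therefore gamma(1) = 0.1155 (to 4 decimal places).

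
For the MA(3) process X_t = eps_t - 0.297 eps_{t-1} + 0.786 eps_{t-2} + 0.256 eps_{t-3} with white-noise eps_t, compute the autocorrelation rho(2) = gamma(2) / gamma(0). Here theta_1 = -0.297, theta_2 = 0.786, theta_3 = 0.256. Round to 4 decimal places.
\rho(2) = 0.4008

For an MA(q) process with theta_0 = 1, the autocovariance is
  gamma(k) = sigma^2 * sum_{i=0..q-k} theta_i * theta_{i+k},
and rho(k) = gamma(k) / gamma(0). Sigma^2 cancels.
  numerator   = (1)*(0.786) + (-0.297)*(0.256) = 0.709968.
  denominator = (1)^2 + (-0.297)^2 + (0.786)^2 + (0.256)^2 = 1.771541.
  rho(2) = 0.709968 / 1.771541 = 0.4008.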